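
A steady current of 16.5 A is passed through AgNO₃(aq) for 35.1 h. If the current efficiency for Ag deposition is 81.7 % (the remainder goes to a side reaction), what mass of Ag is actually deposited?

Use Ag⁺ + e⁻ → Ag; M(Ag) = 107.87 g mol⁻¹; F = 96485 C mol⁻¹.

Q = I·t = 16.50 × 126360 = 2085000 C.
n(e⁻) = 2085000/96485 = 21.61 mol; theoretically n(Ag) = 21.61/1 = 21.61 mol, m_theo = 2331 g.
At 81.7 % efficiency, m_actual = 0.817 × 2331 = 1900 g.

1900 g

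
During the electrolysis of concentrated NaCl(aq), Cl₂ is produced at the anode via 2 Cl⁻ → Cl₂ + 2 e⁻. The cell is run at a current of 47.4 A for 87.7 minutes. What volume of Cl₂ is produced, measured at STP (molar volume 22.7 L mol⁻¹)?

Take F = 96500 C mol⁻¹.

Q = I·t = 47.40 A × 5262.0 s = 249400 C.
n(e⁻) = Q/F = 249400 / 96500 = 2.585 mol.
2 electrons are transferred per Cl₂ molecule, so n(Cl₂) = 2.585 / 2 = 1.292 mol.
V = n × V_m = 1.292 × 22.7 = 29.3 L.

29.3 L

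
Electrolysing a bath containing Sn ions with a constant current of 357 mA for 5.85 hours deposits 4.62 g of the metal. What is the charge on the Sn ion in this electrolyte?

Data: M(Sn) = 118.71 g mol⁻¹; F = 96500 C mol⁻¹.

+2

Q = I·t = 0.3570 A × 21060 s = 7518 C, so n(e⁻) = 7518/96500 = 0.07791 mol.
n(Sn) deposited = 4.62 / 118.71 = 0.03892 mol.
Electrons per atom = n(e⁻)/n(Sn) = 0.07791 / 0.03892 = 2.00 ≈ 2, so the ion is Sn²⁺.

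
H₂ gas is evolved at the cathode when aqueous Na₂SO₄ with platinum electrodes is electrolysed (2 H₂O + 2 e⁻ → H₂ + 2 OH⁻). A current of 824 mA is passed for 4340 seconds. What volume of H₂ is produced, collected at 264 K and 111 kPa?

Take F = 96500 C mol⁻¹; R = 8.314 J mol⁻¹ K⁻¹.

Q = I·t = 0.8240 A × 4340.0 s = 3576 C.
n(e⁻) = Q/F = 3576 / 96500 = 0.03706 mol.
2 electrons are transferred per H₂ molecule, so n(H₂) = 0.03706 / 2 = 0.01853 mol.
V = nRT/P = (0.01853 × 8.314 × 264) / (111 × 10³ Pa) = 3.66 × 10⁻⁴ m³ = 0.366 L.

0.366 L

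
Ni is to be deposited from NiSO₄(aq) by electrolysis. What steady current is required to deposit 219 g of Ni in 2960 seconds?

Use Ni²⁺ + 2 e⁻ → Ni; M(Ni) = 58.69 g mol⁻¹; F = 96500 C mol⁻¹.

n(Ni) = 219 / 58.69 = 3.731 mol.
n(e⁻) = 2 × 3.731 = 7.463 mol.
Q = n(e⁻)·F = 7.463 × 96500 = 720200 C.
I = Q/t = 720200 / 2960.0 s = 243 A.

243 A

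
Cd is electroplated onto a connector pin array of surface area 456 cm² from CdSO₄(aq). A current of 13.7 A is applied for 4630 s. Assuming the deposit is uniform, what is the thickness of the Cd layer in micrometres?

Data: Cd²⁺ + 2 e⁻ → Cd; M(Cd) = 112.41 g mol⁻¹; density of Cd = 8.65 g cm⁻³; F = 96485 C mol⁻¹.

93.7 μm

Q = I·t = 13.70 × 4630.0 = 63430 C; n(e⁻) = 0.6574 mol.
n(Cd) = n(e⁻)/2 = 0.3287 mol, so m = 0.3287 × 112.41 = 36.95 g.
Volume = m/ρ = 36.95 / 8.65 = 4.272 cm³.
Thickness = V/A = 4.272 / 456 = 0.00937 cm = 93.7 μm.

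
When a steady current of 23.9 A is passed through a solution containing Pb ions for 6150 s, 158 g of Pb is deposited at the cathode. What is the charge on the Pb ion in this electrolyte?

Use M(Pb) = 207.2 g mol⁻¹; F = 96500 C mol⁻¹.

Q = I·t = 23.90 A × 6150.0 s = 147000 C, so n(e⁻) = 147000/96500 = 1.523 mol.
n(Pb) deposited = 158 / 207.2 = 0.7625 mol.
Electrons per atom = n(e⁻)/n(Pb) = 1.523 / 0.7625 = 2.00 ≈ 2, so the ion is Pb²⁺.

+2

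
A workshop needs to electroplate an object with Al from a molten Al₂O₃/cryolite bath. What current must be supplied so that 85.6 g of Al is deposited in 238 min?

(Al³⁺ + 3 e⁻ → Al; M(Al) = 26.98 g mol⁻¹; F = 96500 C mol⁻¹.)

n(Al) = 85.6 / 26.98 = 3.173 mol.
n(e⁻) = 3 × 3.173 = 9.518 mol.
Q = n(e⁻)·F = 9.518 × 96500 = 918500 C.
I = Q/t = 918500 / 14280 s = 64.3 A.

64.3 A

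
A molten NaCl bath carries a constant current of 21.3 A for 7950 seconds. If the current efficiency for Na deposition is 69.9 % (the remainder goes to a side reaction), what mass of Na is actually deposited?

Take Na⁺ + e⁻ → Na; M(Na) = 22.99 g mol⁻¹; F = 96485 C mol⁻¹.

28.2 g

Q = I·t = 21.30 × 7950.0 = 169300 C.
n(e⁻) = 169300/96485 = 1.755 mol; theoretically n(Na) = 1.755/1 = 1.755 mol, m_theo = 40.35 g.
At 69.9 % efficiency, m_actual = 0.699 × 40.35 = 28.2 g.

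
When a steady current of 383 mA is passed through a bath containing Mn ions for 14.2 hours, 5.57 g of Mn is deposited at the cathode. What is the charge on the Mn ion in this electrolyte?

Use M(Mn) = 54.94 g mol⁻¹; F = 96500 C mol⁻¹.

Q = I·t = 0.3830 A × 51120 s = 19580 C, so n(e⁻) = 19580/96500 = 0.2029 mol.
n(Mn) deposited = 5.57 / 54.94 = 0.1014 mol.
Electrons per atom = n(e⁻)/n(Mn) = 0.2029 / 0.1014 = 2.00 ≈ 2, so the ion is Mn²⁺.

+2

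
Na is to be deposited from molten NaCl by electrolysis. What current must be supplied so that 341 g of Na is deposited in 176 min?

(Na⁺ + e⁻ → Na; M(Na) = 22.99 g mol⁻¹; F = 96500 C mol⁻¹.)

136 A

n(Na) = 341 / 22.99 = 14.83 mol.
n(e⁻) = 1 × 14.83 = 14.83 mol.
Q = n(e⁻)·F = 14.83 × 96500 = 1431000 C.
I = Q/t = 1431000 / 10560 s = 136 A.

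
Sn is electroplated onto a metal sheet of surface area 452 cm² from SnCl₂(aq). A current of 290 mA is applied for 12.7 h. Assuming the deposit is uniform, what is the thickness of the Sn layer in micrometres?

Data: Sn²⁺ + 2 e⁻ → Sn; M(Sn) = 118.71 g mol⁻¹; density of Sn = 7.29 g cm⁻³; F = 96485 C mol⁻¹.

Q = I·t = 0.2900 × 45720 = 13260 C; n(e⁻) = 0.1374 mol.
n(Sn) = n(e⁻)/2 = 0.06871 mol, so m = 0.06871 × 118.71 = 8.156 g.
Volume = m/ρ = 8.156 / 7.29 = 1.119 cm³.
Thickness = V/A = 1.119 / 452 = 0.00248 cm = 24.8 μm.

24.8 μm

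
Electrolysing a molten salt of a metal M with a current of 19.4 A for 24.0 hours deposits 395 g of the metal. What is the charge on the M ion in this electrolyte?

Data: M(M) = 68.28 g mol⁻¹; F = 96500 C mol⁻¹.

Q = I·t = 19.40 A × 86400 s = 1676000 C, so n(e⁻) = 1676000/96500 = 17.37 mol.
n(M) deposited = 395 / 68.28 = 5.785 mol.
Electrons per atom = n(e⁻)/n(M) = 17.37 / 5.785 = 3.00 ≈ 3, so the ion is M³⁺.

+3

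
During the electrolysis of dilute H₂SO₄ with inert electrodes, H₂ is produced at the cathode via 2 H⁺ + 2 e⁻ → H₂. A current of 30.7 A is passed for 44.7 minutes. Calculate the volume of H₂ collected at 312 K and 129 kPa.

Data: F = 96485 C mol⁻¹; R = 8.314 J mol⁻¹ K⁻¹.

Q = I·t = 30.70 A × 2682.0 s = 82340 C.
n(e⁻) = Q/F = 82340 / 96485 = 0.8534 mol.
2 electrons are transferred per H₂ molecule, so n(H₂) = 0.8534 / 2 = 0.4267 mol.
V = nRT/P = (0.4267 × 8.314 × 312) / (129 × 10³ Pa) = 0.00858 m³ = 8.58 L.

8.58 L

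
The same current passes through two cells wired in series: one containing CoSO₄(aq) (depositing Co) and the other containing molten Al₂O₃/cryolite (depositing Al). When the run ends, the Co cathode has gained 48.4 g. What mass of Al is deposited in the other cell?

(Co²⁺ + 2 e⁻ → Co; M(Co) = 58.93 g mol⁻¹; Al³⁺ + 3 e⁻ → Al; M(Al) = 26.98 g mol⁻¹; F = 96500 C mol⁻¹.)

n(Co) = 48.4 / 58.93 = 0.8213 mol.
Since Co²⁺ + 2 e⁻ → Co, n(e⁻) passed = 2 × 0.8213 = 1.643 mol.
Cells in series carry the same charge, so the same 1.643 mol of electrons passes through cell 2.
Al³⁺ + 3 e⁻ → Al, so n(Al) = 1.643 / 3 = 0.5475 mol.
m(Al) = 0.5475 × 26.98 = 14.8 g.

14.8 g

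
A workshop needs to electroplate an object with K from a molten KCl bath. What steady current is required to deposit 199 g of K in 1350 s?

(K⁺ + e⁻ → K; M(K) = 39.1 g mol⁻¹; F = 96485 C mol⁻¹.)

n(K) = 199 / 39.1 = 5.090 mol.
n(e⁻) = 1 × 5.090 = 5.090 mol.
Q = n(e⁻)·F = 5.090 × 96485 = 491100 C.
I = Q/t = 491100 / 1350.0 s = 364 A.

364 A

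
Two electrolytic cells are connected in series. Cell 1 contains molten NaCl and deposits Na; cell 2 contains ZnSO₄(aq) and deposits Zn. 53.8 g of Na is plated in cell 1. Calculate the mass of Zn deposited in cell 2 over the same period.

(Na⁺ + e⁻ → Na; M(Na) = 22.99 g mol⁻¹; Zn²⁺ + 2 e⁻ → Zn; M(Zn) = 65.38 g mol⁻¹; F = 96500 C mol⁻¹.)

n(Na) = 53.8 / 22.99 = 2.340 mol.
Since Na⁺ + e⁻ → Na, n(e⁻) passed = 1 × 2.340 = 2.340 mol.
Cells in series carry the same charge, so the same 2.340 mol of electrons passes through cell 2.
Zn²⁺ + 2 e⁻ → Zn, so n(Zn) = 2.340 / 2 = 1.170 mol.
m(Zn) = 1.170 × 65.38 = 76.5 g.

76.5 g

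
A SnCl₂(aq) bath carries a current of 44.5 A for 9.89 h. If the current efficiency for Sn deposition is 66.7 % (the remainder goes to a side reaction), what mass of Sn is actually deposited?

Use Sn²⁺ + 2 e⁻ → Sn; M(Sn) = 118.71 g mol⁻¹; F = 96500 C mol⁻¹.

Q = I·t = 44.50 × 35604 = 1584000 C.
n(e⁻) = 1584000/96500 = 16.42 mol; theoretically n(Sn) = 16.42/2 = 8.209 mol, m_theo = 974.5 g.
At 66.7 % efficiency, m_actual = 0.667 × 974.5 = 650 g.

650 g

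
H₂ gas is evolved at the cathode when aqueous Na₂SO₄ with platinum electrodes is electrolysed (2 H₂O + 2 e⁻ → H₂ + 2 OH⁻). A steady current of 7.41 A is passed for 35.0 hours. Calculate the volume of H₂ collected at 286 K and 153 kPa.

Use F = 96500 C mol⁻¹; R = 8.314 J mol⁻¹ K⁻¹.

75.2 L

Q = I·t = 7.410 A × 126000 s = 933700 C.
n(e⁻) = Q/F = 933700 / 96500 = 9.675 mol.
2 electrons are transferred per H₂ molecule, so n(H₂) = 9.675 / 2 = 4.838 mol.
V = nRT/P = (4.838 × 8.314 × 286) / (153 × 10³ Pa) = 0.0752 m³ = 75.2 L.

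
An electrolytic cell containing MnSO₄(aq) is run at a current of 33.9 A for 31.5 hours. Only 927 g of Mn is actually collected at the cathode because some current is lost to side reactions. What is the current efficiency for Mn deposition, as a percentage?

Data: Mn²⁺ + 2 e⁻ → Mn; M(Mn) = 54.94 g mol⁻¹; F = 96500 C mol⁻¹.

Q = I·t = 33.90 × 113400 = 3844000 C; n(e⁻) = 3844000/96500 = 39.84 mol.
Theoretical n(Mn) = n(e⁻)/2 = 19.92 mol, i.e. m_theo = 19.92 × 54.94 = 1094 g.
Efficiency = m_actual / m_theo = 927 / 1094 = 84.7 %.

84.7 %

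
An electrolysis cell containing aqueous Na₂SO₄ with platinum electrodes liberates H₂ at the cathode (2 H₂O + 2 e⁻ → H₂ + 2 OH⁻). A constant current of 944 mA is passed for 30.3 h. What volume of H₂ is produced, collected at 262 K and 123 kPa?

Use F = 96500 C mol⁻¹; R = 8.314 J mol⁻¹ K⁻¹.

Q = I·t = 0.9440 A × 109080 s = 103000 C.
n(e⁻) = Q/F = 103000 / 96500 = 1.067 mol.
2 electrons are transferred per H₂ molecule, so n(H₂) = 1.067 / 2 = 0.5335 mol.
V = nRT/P = (0.5335 × 8.314 × 262) / (123 × 10³ Pa) = 0.00945 m³ = 9.45 L.

9.45 L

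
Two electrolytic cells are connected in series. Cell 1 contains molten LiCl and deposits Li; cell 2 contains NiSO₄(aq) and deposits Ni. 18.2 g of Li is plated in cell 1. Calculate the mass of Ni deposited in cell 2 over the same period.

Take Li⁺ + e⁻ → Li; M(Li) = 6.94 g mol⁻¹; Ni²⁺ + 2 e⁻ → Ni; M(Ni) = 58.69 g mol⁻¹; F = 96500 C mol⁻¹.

n(Li) = 18.2 / 6.94 = 2.622 mol.
Since Li⁺ + e⁻ → Li, n(e⁻) passed = 1 × 2.622 = 2.622 mol.
Cells in series carry the same charge, so the same 2.622 mol of electrons passes through cell 2.
Ni²⁺ + 2 e⁻ → Ni, so n(Ni) = 2.622 / 2 = 1.311 mol.
m(Ni) = 1.311 × 58.69 = 77.0 g.

77.0 g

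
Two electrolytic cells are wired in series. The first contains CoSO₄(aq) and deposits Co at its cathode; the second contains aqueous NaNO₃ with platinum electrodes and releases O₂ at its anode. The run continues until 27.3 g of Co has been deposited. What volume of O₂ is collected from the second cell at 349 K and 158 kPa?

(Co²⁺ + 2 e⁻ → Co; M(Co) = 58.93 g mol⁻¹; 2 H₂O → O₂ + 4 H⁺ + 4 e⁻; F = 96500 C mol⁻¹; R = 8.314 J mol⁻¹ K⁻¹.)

n(Co) = 27.3 / 58.93 = 0.4633 mol, so n(e⁻) = 2 × 0.4633 = 0.9265 mol.
The cells are in series, so the same 0.9265 mol of electrons passes through the second cell.
2 H₂O → O₂ + 4 H⁺ + 4 e⁻ — 4 mol e⁻ per mol O₂, so n(O₂) = 0.9265/4 = 0.2316 mol.
V = nRT/P = (0.2316 × 8.314 × 349) / (158 × 10³) = 0.00425 m³ = 4.25 L.

4.25 L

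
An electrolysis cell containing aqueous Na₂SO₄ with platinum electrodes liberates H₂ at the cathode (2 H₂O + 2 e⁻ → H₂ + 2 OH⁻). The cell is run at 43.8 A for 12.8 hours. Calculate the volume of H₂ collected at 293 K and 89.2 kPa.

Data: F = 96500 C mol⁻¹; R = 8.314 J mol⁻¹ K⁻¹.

Q = I·t = 43.80 A × 46080 s = 2018000 C.
n(e⁻) = Q/F = 2018000 / 96500 = 20.92 mol.
2 electrons are transferred per H₂ molecule, so n(H₂) = 20.92 / 2 = 10.46 mol.
V = nRT/P = (10.46 × 8.314 × 293) / (89.2 × 10³ Pa) = 0.286 m³ = 286 L.

286 L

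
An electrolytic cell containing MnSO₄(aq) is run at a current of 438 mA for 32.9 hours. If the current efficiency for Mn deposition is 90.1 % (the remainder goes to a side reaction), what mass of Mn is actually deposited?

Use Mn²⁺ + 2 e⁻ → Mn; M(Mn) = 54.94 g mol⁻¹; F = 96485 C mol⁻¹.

Q = I·t = 0.4380 × 118440 = 51880 C.
n(e⁻) = 51880/96485 = 0.5377 mol; theoretically n(Mn) = 0.5377/2 = 0.2688 mol, m_theo = 14.77 g.
At 90.1 % efficiency, m_actual = 0.901 × 14.77 = 13.3 g.

13.3 g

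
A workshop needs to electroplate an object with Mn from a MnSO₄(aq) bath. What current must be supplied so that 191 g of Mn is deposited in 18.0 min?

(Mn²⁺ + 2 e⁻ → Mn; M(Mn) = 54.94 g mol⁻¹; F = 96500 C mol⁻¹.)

n(Mn) = 191 / 54.94 = 3.477 mol.
n(e⁻) = 2 × 3.477 = 6.953 mol.
Q = n(e⁻)·F = 6.953 × 96500 = 671000 C.
I = Q/t = 671000 / 1080.0 s = 621 A.

621 A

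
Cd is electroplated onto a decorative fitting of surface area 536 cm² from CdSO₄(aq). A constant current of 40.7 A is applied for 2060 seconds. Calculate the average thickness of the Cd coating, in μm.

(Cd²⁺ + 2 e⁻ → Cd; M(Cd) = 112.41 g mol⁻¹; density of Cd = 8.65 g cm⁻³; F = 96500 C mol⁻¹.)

105 μm

Q = I·t = 40.70 × 2060.0 = 83840 C; n(e⁻) = 0.8688 mol.
n(Cd) = n(e⁻)/2 = 0.4344 mol, so m = 0.4344 × 112.41 = 48.83 g.
Volume = m/ρ = 48.83 / 8.65 = 5.645 cm³.
Thickness = V/A = 5.645 / 536 = 0.0105 cm = 105 μm.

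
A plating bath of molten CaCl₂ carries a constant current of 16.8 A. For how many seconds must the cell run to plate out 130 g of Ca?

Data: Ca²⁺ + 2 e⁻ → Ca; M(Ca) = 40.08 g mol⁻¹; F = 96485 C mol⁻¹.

37300 s

n(Ca) = m/M = 130 / 40.08 = 3.244 mol.
Each Ca atom requires 2 electrons, so n(e⁻) = 2 × 3.244 = 6.487 mol.
Q = n(e⁻)·F = 6.487 × 96485 = 625900 C.
t = Q/I = 625900 / 16.80 A = 37260 s.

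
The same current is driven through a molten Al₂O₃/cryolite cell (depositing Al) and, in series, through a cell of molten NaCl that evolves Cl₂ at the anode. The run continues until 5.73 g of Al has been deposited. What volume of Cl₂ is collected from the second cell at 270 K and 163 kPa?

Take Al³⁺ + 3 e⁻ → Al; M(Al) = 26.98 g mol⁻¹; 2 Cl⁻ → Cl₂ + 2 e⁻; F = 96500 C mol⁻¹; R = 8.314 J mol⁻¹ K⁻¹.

4.39 L

n(Al) = 5.73 / 26.98 = 0.2124 mol, so n(e⁻) = 3 × 0.2124 = 0.6371 mol.
The cells are in series, so the same 0.6371 mol of electrons passes through the second cell.
2 Cl⁻ → Cl₂ + 2 e⁻ — 2 mol e⁻ per mol Cl₂, so n(Cl₂) = 0.6371/2 = 0.3186 mol.
V = nRT/P = (0.3186 × 8.314 × 270) / (163 × 10³) = 0.00439 m³ = 4.39 L.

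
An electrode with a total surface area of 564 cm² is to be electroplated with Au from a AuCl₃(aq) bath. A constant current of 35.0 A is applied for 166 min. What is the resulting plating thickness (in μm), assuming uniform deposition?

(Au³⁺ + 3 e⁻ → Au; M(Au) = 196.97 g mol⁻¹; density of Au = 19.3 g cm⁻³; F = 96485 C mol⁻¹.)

Q = I·t = 35.00 × 9960.0 = 348600 C; n(e⁻) = 3.613 mol.
n(Au) = n(e⁻)/3 = 1.204 mol, so m = 1.204 × 196.97 = 237.2 g.
Volume = m/ρ = 237.2 / 19.3 = 12.29 cm³.
Thickness = V/A = 12.29 / 564 = 0.0218 cm = 218 μm.

218 μm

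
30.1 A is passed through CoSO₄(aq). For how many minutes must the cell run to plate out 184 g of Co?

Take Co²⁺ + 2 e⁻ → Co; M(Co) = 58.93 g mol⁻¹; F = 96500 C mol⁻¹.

334 min

n(Co) = m/M = 184 / 58.93 = 3.122 mol.
Each Co atom requires 2 electrons, so n(e⁻) = 2 × 3.122 = 6.245 mol.
Q = n(e⁻)·F = 6.245 × 96500 = 602600 C.
t = Q/I = 602600 / 30.10 A = 20020 s = 334 min.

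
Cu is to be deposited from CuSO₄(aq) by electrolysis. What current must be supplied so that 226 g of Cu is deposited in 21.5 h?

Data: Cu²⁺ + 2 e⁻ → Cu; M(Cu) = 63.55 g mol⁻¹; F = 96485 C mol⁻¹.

n(Cu) = 226 / 63.55 = 3.556 mol.
n(e⁻) = 2 × 3.556 = 7.113 mol.
Q = n(e⁻)·F = 7.113 × 96485 = 686300 C.
I = Q/t = 686300 / 77400 s = 8.87 A.

8.87 A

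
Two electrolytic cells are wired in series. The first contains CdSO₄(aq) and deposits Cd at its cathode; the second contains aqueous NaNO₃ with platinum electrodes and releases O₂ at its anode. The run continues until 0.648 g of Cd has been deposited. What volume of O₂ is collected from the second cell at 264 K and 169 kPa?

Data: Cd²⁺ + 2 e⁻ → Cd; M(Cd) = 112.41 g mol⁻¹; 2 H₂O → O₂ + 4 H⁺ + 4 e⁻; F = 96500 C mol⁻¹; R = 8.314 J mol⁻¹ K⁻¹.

0.0374 L

n(Cd) = 0.648 / 112.41 = 0.005765 mol, so n(e⁻) = 2 × 0.005765 = 0.01153 mol.
The cells are in series, so the same 0.01153 mol of electrons passes through the second cell.
2 H₂O → O₂ + 4 H⁺ + 4 e⁻ — 4 mol e⁻ per mol O₂, so n(O₂) = 0.01153/4 = 0.002882 mol.
V = nRT/P = (0.002882 × 8.314 × 264) / (169 × 10³) = 3.74 × 10⁻⁵ m³ = 0.0374 L.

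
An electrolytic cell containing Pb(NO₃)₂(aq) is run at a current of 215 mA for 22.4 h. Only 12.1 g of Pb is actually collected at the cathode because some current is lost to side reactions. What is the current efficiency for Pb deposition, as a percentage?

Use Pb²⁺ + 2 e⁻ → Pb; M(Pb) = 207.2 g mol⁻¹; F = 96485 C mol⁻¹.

65.0 %

Q = I·t = 0.2150 × 80640 = 17340 C; n(e⁻) = 17340/96485 = 0.1797 mol.
Theoretical n(Pb) = n(e⁻)/2 = 0.08985 mol, i.e. m_theo = 0.08985 × 207.2 = 18.62 g.
Efficiency = m_actual / m_theo = 12.1 / 18.62 = 65.0 %.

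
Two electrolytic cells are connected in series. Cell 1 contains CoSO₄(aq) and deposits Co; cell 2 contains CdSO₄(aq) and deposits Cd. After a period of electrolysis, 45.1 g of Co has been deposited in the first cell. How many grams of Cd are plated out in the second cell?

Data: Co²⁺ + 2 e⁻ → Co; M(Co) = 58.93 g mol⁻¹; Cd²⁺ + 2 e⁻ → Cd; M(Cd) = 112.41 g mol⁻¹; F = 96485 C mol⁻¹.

86.0 g

n(Co) = 45.1 / 58.93 = 0.7653 mol.
Since Co²⁺ + 2 e⁻ → Co, n(e⁻) passed = 2 × 0.7653 = 1.531 mol.
Cells in series carry the same charge, so the same 1.531 mol of electrons passes through cell 2.
Cd²⁺ + 2 e⁻ → Cd, so n(Cd) = 1.531 / 2 = 0.7653 mol.
m(Cd) = 0.7653 × 112.41 = 86.0 g.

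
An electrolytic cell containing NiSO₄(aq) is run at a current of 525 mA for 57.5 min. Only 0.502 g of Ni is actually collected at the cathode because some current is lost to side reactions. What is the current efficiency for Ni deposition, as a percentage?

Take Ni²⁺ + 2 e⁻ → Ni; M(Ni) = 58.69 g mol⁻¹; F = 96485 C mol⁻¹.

Q = I·t = 0.5250 × 3450.0 = 1811 C; n(e⁻) = 1811/96485 = 0.01877 mol.
Theoretical n(Ni) = n(e⁻)/2 = 0.009386 mol, i.e. m_theo = 0.009386 × 58.69 = 0.5509 g.
Efficiency = m_actual / m_theo = 0.502 / 0.5509 = 91.1 %.

91.1 %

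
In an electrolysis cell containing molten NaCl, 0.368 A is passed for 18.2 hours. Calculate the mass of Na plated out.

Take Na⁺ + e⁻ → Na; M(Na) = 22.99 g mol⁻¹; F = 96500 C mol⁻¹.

Q = I·t = 0.3680 A × 65520 s = 24110 C.
n(e⁻) = Q/F = 24110 / 96500 = 0.2499 mol.
Na⁺ + e⁻ → Na, so n(Na) = n(e⁻)/1 = 0.2499 mol.
m = n·M = 0.2499 × 22.99 = 5.74 g.

5.74 g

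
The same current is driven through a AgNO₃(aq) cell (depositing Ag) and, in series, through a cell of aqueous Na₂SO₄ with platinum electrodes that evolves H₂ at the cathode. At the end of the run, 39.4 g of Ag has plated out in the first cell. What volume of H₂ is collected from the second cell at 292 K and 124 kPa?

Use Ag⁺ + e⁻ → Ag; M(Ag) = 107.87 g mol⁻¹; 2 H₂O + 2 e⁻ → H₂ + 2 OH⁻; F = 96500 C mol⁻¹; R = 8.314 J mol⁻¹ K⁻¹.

n(Ag) = 39.4 / 107.87 = 0.3653 mol, so n(e⁻) = 1 × 0.3653 = 0.3653 mol.
The cells are in series, so the same 0.3653 mol of electrons passes through the second cell.
2 H₂O + 2 e⁻ → H₂ + 2 OH⁻ — 2 mol e⁻ per mol H₂, so n(H₂) = 0.3653/2 = 0.1826 mol.
V = nRT/P = (0.1826 × 8.314 × 292) / (124 × 10³) = 0.00358 m³ = 3.58 L.

3.58 L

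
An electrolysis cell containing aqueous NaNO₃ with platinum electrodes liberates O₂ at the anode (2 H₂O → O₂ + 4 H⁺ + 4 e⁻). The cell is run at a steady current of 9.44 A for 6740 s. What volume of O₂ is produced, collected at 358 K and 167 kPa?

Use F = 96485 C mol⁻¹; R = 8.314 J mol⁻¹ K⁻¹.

2.94 L

Q = I·t = 9.440 A × 6740.0 s = 63630 C.
n(e⁻) = Q/F = 63630 / 96485 = 0.6594 mol.
4 electrons are transferred per O₂ molecule, so n(O₂) = 0.6594 / 4 = 0.1649 mol.
V = nRT/P = (0.1649 × 8.314 × 358) / (167 × 10³ Pa) = 0.00294 m³ = 2.94 L.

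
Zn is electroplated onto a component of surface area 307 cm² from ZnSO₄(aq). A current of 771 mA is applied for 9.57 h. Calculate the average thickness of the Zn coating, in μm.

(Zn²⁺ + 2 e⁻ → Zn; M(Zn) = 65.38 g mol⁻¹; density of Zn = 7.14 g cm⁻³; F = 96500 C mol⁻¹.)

41.1 μm

Q = I·t = 0.7710 × 34452 = 26560 C; n(e⁻) = 0.2753 mol.
n(Zn) = n(e⁻)/2 = 0.1376 mol, so m = 0.1376 × 65.38 = 8.998 g.
Volume = m/ρ = 8.998 / 7.14 = 1.260 cm³.
Thickness = V/A = 1.260 / 307 = 0.00411 cm = 41.1 μm.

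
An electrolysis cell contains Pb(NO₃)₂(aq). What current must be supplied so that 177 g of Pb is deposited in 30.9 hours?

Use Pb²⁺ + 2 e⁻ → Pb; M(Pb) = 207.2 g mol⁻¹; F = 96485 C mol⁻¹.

1.48 A

n(Pb) = 177 / 207.2 = 0.8542 mol.
n(e⁻) = 2 × 0.8542 = 1.708 mol.
Q = n(e⁻)·F = 1.708 × 96485 = 164800 C.
I = Q/t = 164800 / 111240 s = 1.48 A.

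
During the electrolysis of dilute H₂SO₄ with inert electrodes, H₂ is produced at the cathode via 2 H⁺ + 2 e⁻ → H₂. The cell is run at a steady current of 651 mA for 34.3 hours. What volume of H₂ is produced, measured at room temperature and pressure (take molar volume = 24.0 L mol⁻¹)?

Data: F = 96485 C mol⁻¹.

Q = I·t = 0.6510 A × 123480 s = 80390 C.
n(e⁻) = Q/F = 80390 / 96485 = 0.8331 mol.
2 electrons are transferred per H₂ molecule, so n(H₂) = 0.8331 / 2 = 0.4166 mol.
V = n × V_m = 0.4166 × 24.0 = 10.0 L.

10.0 L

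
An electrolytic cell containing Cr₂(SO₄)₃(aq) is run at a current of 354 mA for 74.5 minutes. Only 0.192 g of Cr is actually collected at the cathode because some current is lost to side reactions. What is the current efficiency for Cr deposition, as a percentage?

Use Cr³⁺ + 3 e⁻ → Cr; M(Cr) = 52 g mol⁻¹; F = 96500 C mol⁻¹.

67.6 %

Q = I·t = 0.3540 × 4470.0 = 1582 C; n(e⁻) = 1582/96500 = 0.01640 mol.
Theoretical n(Cr) = n(e⁻)/3 = 0.005466 mol, i.e. m_theo = 0.005466 × 52 = 0.2842 g.
Efficiency = m_actual / m_theo = 0.192 / 0.2842 = 67.6 %.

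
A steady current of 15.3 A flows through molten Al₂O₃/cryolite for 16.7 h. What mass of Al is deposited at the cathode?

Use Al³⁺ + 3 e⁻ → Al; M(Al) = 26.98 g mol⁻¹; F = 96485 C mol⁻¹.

85.7 g

Q = I·t = 15.30 A × 60120 s = 919800 C.
n(e⁻) = Q/F = 919800 / 96485 = 9.533 mol.
Al³⁺ + 3 e⁻ → Al, so n(Al) = n(e⁻)/3 = 3.178 mol.
m = n·M = 3.178 × 26.98 = 85.7 g.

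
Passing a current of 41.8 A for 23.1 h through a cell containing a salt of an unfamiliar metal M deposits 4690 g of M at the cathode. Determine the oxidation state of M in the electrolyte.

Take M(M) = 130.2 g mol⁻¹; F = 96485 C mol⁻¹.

+1

Q = I·t = 41.80 A × 83160 s = 3476000 C, so n(e⁻) = 3476000/96485 = 36.03 mol.
n(M) deposited = 4690 / 130.2 = 36.02 mol.
Electrons per atom = n(e⁻)/n(M) = 36.03 / 36.02 = 1.00 ≈ 1, so the ion is M⁺.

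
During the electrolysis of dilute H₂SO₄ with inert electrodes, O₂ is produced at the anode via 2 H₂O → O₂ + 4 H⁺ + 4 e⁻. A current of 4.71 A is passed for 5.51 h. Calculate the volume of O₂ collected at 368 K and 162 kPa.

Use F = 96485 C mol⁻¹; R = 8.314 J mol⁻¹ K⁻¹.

4.57 L

Q = I·t = 4.710 A × 19836 s = 93430 C.
n(e⁻) = Q/F = 93430 / 96485 = 0.9683 mol.
4 electrons are transferred per O₂ molecule, so n(O₂) = 0.9683 / 4 = 0.2421 mol.
V = nRT/P = (0.2421 × 8.314 × 368) / (162 × 10³ Pa) = 0.00457 m³ = 4.57 L.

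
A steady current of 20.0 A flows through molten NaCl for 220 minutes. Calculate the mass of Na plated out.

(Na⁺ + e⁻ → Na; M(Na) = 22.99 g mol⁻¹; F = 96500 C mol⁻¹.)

Q = I·t = 20.00 A × 13200 s = 264000 C.
n(e⁻) = Q/F = 264000 / 96500 = 2.736 mol.
Na⁺ + e⁻ → Na, so n(Na) = n(e⁻)/1 = 2.736 mol.
m = n·M = 2.736 × 22.99 = 62.9 g.

62.9 g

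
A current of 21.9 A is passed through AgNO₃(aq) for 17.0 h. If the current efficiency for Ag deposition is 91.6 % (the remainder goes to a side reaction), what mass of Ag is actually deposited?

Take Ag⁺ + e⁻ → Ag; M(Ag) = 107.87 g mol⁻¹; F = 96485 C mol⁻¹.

1370 g

Q = I·t = 21.90 × 61200 = 1340000 C.
n(e⁻) = 1340000/96485 = 13.89 mol; theoretically n(Ag) = 13.89/1 = 13.89 mol, m_theo = 1498 g.
At 91.6 % efficiency, m_actual = 0.916 × 1498 = 1370 g.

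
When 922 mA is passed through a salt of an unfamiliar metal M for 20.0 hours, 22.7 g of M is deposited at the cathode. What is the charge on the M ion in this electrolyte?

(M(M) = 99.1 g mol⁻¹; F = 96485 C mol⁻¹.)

+3

Q = I·t = 0.9220 A × 72000 s = 66380 C, so n(e⁻) = 66380/96485 = 0.6880 mol.
n(M) deposited = 22.7 / 99.1 = 0.2291 mol.
Electrons per atom = n(e⁻)/n(M) = 0.6880 / 0.2291 = 3.00 ≈ 3, so the ion is M³⁺.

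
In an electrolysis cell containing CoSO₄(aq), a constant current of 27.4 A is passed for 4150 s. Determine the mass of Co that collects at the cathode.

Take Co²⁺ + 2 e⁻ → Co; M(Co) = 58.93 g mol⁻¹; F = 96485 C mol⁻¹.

Q = I·t = 27.40 A × 4150.0 s = 113700 C.
n(e⁻) = Q/F = 113700 / 96485 = 1.179 mol.
Co²⁺ + 2 e⁻ → Co, so n(Co) = n(e⁻)/2 = 0.5893 mol.
m = n·M = 0.5893 × 58.93 = 34.7 g.

34.7 g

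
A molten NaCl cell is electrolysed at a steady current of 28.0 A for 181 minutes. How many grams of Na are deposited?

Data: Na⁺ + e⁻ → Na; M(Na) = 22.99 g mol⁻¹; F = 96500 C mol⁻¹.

Q = I·t = 28.00 A × 10860 s = 304100 C.
n(e⁻) = Q/F = 304100 / 96500 = 3.151 mol.
Na⁺ + e⁻ → Na, so n(Na) = n(e⁻)/1 = 3.151 mol.
m = n·M = 3.151 × 22.99 = 72.4 g.

72.4 g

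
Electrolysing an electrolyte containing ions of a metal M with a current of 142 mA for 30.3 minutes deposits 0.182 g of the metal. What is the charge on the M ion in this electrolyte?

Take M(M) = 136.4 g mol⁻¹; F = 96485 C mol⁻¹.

+2

Q = I·t = 0.1420 A × 1818.0 s = 258.2 C, so n(e⁻) = 258.2/96485 = 0.002676 mol.
n(M) deposited = 0.182 / 136.4 = 0.001334 mol.
Electrons per atom = n(e⁻)/n(M) = 0.002676 / 0.001334 = 2.01 ≈ 2, so the ion is M²⁺.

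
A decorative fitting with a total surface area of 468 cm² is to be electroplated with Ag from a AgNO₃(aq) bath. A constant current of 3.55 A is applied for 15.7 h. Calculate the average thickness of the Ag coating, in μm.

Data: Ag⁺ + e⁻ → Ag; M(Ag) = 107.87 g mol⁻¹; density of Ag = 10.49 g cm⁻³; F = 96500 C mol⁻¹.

457 μm

Q = I·t = 3.550 × 56520 = 200600 C; n(e⁻) = 2.079 mol.
n(Ag) = n(e⁻)/1 = 2.079 mol, so m = 2.079 × 107.87 = 224.3 g.
Volume = m/ρ = 224.3 / 10.49 = 21.38 cm³.
Thickness = V/A = 21.38 / 468 = 0.0457 cm = 457 μm.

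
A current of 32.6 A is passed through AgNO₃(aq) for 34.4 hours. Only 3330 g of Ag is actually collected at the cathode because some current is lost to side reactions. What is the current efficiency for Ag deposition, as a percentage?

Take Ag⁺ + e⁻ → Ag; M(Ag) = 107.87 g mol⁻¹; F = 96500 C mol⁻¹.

Q = I·t = 32.60 × 123840 = 4037000 C; n(e⁻) = 4037000/96500 = 41.84 mol.
Theoretical n(Ag) = n(e⁻)/1 = 41.84 mol, i.e. m_theo = 41.84 × 107.87 = 4513 g.
Efficiency = m_actual / m_theo = 3330 / 4513 = 73.8 %.

73.8 %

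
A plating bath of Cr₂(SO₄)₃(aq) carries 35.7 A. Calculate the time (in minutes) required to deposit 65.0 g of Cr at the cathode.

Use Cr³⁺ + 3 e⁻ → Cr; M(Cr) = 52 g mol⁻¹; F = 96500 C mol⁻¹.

169 min

n(Cr) = m/M = 65.0 / 52 = 1.250 mol.
Each Cr atom requires 3 electrons, so n(e⁻) = 3 × 1.250 = 3.750 mol.
Q = n(e⁻)·F = 3.750 × 96500 = 361900 C.
t = Q/I = 361900 / 35.70 A = 10140 s = 169 min.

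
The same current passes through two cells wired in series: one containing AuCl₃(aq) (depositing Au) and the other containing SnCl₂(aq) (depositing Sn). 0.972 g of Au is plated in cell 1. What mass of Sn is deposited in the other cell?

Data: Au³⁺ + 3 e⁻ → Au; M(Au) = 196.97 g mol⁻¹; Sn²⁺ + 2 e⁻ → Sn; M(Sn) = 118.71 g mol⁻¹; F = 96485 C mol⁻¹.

0.879 g

n(Au) = 0.972 / 196.97 = 0.004935 mol.
Since Au³⁺ + 3 e⁻ → Au, n(e⁻) passed = 3 × 0.004935 = 0.01480 mol.
Cells in series carry the same charge, so the same 0.01480 mol of electrons passes through cell 2.
Sn²⁺ + 2 e⁻ → Sn, so n(Sn) = 0.01480 / 2 = 0.007402 mol.
m(Sn) = 0.007402 × 118.71 = 0.879 g.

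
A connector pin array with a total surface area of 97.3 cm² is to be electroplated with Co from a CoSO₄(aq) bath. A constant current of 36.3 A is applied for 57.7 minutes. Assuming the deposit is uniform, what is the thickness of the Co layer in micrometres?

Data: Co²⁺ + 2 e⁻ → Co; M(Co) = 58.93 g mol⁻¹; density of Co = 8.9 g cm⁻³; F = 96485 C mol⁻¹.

443 μm

Q = I·t = 36.30 × 3462.0 = 125700 C; n(e⁻) = 1.302 mol.
n(Co) = n(e⁻)/2 = 0.6512 mol, so m = 0.6512 × 58.93 = 38.38 g.
Volume = m/ρ = 38.38 / 8.9 = 4.312 cm³.
Thickness = V/A = 4.312 / 97.3 = 0.0443 cm = 443 μm.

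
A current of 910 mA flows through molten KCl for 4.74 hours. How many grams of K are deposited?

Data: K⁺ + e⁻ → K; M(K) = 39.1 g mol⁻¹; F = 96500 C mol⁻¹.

Q = I·t = 0.9100 A × 17064 s = 15530 C.
n(e⁻) = Q/F = 15530 / 96500 = 0.1609 mol.
K⁺ + e⁻ → K, so n(K) = n(e⁻)/1 = 0.1609 mol.
m = n·M = 0.1609 × 39.1 = 6.29 g.

6.29 g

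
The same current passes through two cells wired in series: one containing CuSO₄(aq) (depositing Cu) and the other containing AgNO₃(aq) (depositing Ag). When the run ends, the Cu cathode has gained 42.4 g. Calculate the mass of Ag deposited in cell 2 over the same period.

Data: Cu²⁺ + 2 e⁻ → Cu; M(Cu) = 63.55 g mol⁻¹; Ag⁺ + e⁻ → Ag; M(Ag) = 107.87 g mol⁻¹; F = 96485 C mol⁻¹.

144 g

n(Cu) = 42.4 / 63.55 = 0.6672 mol.
Since Cu²⁺ + 2 e⁻ → Cu, n(e⁻) passed = 2 × 0.6672 = 1.334 mol.
Cells in series carry the same charge, so the same 1.334 mol of electrons passes through cell 2.
Ag⁺ + e⁻ → Ag, so n(Ag) = 1.334 / 1 = 1.334 mol.
m(Ag) = 1.334 × 107.87 = 144 g.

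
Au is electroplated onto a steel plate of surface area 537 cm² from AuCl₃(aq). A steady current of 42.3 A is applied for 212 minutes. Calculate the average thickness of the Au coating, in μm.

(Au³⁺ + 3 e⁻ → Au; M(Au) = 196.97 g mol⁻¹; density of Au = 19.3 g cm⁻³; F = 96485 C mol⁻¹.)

353 μm

Q = I·t = 42.30 × 12720 = 538100 C; n(e⁻) = 5.577 mol.
n(Au) = n(e⁻)/3 = 1.859 mol, so m = 1.859 × 196.97 = 366.1 g.
Volume = m/ρ = 366.1 / 19.3 = 18.97 cm³.
Thickness = V/A = 18.97 / 537 = 0.0353 cm = 353 μm.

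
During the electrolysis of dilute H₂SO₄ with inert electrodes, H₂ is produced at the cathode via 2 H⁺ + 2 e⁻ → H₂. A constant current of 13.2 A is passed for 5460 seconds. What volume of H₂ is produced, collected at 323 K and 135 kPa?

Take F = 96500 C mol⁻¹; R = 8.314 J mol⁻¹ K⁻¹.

7.43 L

Q = I·t = 13.20 A × 5460.0 s = 72070 C.
n(e⁻) = Q/F = 72070 / 96500 = 0.7469 mol.
2 electrons are transferred per H₂ molecule, so n(H₂) = 0.7469 / 2 = 0.3734 mol.
V = nRT/P = (0.3734 × 8.314 × 323) / (135 × 10³ Pa) = 0.00743 m³ = 7.43 L.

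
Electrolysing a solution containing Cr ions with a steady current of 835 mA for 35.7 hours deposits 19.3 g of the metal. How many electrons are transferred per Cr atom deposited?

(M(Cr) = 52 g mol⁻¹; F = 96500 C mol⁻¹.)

Q = I·t = 0.8350 A × 128520 s = 107300 C, so n(e⁻) = 107300/96500 = 1.112 mol.
n(Cr) deposited = 19.3 / 52 = 0.3712 mol.
Electrons per atom = n(e⁻)/n(Cr) = 1.112 / 0.3712 = 3.00 ≈ 3, so the ion is Cr³⁺.

3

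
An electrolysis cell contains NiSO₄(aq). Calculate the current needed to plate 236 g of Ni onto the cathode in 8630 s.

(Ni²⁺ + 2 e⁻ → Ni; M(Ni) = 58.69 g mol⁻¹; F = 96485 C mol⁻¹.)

n(Ni) = 236 / 58.69 = 4.021 mol.
n(e⁻) = 2 × 4.021 = 8.042 mol.
Q = n(e⁻)·F = 8.042 × 96485 = 776000 C.
I = Q/t = 776000 / 8630.0 s = 89.9 A.

89.9 A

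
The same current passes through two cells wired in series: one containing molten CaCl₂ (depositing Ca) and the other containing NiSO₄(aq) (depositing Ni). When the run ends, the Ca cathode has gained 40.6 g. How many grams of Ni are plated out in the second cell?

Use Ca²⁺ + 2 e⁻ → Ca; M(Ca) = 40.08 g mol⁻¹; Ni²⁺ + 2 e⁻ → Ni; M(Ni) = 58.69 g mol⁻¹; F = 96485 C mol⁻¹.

59.5 g

n(Ca) = 40.6 / 40.08 = 1.013 mol.
Since Ca²⁺ + 2 e⁻ → Ca, n(e⁻) passed = 2 × 1.013 = 2.026 mol.
Cells in series carry the same charge, so the same 2.026 mol of electrons passes through cell 2.
Ni²⁺ + 2 e⁻ → Ni, so n(Ni) = 2.026 / 2 = 1.013 mol.
m(Ni) = 1.013 × 58.69 = 59.5 g.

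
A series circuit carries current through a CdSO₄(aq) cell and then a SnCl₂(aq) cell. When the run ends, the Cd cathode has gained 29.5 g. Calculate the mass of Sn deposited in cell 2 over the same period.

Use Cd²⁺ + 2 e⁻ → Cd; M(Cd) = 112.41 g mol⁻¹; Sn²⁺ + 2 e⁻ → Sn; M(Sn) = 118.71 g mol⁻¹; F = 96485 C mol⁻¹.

n(Cd) = 29.5 / 112.41 = 0.2624 mol.
Since Cd²⁺ + 2 e⁻ → Cd, n(e⁻) passed = 2 × 0.2624 = 0.5249 mol.
Cells in series carry the same charge, so the same 0.5249 mol of electrons passes through cell 2.
Sn²⁺ + 2 e⁻ → Sn, so n(Sn) = 0.5249 / 2 = 0.2624 mol.
m(Sn) = 0.2624 × 118.71 = 31.2 g.

31.2 g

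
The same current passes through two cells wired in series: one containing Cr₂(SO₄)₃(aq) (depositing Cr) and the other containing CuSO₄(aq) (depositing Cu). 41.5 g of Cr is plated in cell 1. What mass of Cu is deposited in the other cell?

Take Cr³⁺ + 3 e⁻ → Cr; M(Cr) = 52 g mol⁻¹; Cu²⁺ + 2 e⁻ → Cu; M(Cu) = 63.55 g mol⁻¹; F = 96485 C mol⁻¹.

n(Cr) = 41.5 / 52 = 0.7981 mol.
Since Cr³⁺ + 3 e⁻ → Cr, n(e⁻) passed = 3 × 0.7981 = 2.394 mol.
Cells in series carry the same charge, so the same 2.394 mol of electrons passes through cell 2.
Cu²⁺ + 2 e⁻ → Cu, so n(Cu) = 2.394 / 2 = 1.197 mol.
m(Cu) = 1.197 × 63.55 = 76.1 g.

76.1 g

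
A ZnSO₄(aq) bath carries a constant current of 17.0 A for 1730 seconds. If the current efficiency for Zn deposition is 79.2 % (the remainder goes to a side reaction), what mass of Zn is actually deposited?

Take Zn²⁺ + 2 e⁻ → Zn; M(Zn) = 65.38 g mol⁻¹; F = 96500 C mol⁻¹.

7.89 g

Q = I·t = 17.00 × 1730.0 = 29410 C.
n(e⁻) = 29410/96500 = 0.3048 mol; theoretically n(Zn) = 0.3048/2 = 0.1524 mol, m_theo = 9.963 g.
At 79.2 % efficiency, m_actual = 0.792 × 9.963 = 7.89 g.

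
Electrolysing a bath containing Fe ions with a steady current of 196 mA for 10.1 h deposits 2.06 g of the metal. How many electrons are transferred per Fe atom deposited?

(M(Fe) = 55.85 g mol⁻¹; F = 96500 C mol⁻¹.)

Q = I·t = 0.1960 A × 36360 s = 7127 C, so n(e⁻) = 7127/96500 = 0.07385 mol.
n(Fe) deposited = 2.06 / 55.85 = 0.03688 mol.
Electrons per atom = n(e⁻)/n(Fe) = 0.07385 / 0.03688 = 2.00 ≈ 2, so the ion is Fe²⁺.

2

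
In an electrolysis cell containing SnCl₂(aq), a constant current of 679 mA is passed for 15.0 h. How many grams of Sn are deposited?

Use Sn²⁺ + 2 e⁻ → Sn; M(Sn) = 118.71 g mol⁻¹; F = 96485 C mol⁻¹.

Q = I·t = 0.6790 A × 54000 s = 36670 C.
n(e⁻) = Q/F = 36670 / 96485 = 0.3800 mol.
Sn²⁺ + 2 e⁻ → Sn, so n(Sn) = n(e⁻)/2 = 0.1900 mol.
m = n·M = 0.1900 × 118.71 = 22.6 g.

22.6 g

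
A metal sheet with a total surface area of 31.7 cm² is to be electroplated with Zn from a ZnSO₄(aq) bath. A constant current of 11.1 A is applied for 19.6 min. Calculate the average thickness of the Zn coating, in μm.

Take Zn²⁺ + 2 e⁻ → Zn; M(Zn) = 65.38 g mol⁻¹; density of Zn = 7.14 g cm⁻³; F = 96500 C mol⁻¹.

Q = I·t = 11.10 × 1176.0 = 13050 C; n(e⁻) = 0.1353 mol.
n(Zn) = n(e⁻)/2 = 0.06764 mol, so m = 0.06764 × 65.38 = 4.422 g.
Volume = m/ρ = 4.422 / 7.14 = 0.6193 cm³.
Thickness = V/A = 0.6193 / 31.7 = 0.0195 cm = 195 μm.

195 μm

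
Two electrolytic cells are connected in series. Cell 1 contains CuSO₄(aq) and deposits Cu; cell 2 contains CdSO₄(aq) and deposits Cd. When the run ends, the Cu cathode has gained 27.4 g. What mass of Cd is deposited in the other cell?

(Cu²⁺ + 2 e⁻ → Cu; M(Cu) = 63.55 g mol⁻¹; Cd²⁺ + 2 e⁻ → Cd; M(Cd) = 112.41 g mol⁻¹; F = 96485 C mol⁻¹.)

48.5 g

n(Cu) = 27.4 / 63.55 = 0.4312 mol.
Since Cu²⁺ + 2 e⁻ → Cu, n(e⁻) passed = 2 × 0.4312 = 0.8623 mol.
Cells in series carry the same charge, so the same 0.8623 mol of electrons passes through cell 2.
Cd²⁺ + 2 e⁻ → Cd, so n(Cd) = 0.8623 / 2 = 0.4312 mol.
m(Cd) = 0.4312 × 112.41 = 48.5 g.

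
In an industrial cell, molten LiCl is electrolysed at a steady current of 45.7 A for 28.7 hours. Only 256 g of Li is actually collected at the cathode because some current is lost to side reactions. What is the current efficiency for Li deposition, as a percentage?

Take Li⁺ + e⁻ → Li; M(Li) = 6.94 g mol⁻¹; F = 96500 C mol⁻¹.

75.4 %

Q = I·t = 45.70 × 103320 = 4722000 C; n(e⁻) = 4722000/96500 = 48.93 mol.
Theoretical n(Li) = n(e⁻)/1 = 48.93 mol, i.e. m_theo = 48.93 × 6.94 = 339.6 g.
Efficiency = m_actual / m_theo = 256 / 339.6 = 75.4 %.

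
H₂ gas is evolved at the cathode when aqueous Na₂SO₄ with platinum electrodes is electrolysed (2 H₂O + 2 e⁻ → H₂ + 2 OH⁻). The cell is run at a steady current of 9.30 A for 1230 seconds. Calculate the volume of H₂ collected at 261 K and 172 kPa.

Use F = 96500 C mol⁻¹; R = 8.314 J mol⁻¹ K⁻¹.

0.748 L

Q = I·t = 9.300 A × 1230.0 s = 11440 C.
n(e⁻) = Q/F = 11440 / 96500 = 0.1185 mol.
2 electrons are transferred per H₂ molecule, so n(H₂) = 0.1185 / 2 = 0.05927 mol.
V = nRT/P = (0.05927 × 8.314 × 261) / (172 × 10³ Pa) = 7.48 × 10⁻⁴ m³ = 0.748 L.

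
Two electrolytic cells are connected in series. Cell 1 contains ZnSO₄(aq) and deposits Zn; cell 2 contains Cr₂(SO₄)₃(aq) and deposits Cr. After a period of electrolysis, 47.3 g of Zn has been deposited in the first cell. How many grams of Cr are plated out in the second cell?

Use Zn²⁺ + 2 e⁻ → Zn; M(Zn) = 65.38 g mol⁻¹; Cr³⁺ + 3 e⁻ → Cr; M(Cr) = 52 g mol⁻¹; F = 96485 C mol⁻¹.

n(Zn) = 47.3 / 65.38 = 0.7235 mol.
Since Zn²⁺ + 2 e⁻ → Zn, n(e⁻) passed = 2 × 0.7235 = 1.447 mol.
Cells in series carry the same charge, so the same 1.447 mol of electrons passes through cell 2.
Cr³⁺ + 3 e⁻ → Cr, so n(Cr) = 1.447 / 3 = 0.4823 mol.
m(Cr) = 0.4823 × 52 = 25.1 g.

25.1 g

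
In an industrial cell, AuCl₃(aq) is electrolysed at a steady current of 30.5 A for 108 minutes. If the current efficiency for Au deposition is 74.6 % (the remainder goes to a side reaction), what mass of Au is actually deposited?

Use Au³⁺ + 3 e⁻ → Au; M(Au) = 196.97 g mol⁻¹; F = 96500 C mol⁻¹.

100 g

Q = I·t = 30.50 × 6480.0 = 197600 C.
n(e⁻) = 197600/96500 = 2.048 mol; theoretically n(Au) = 2.048/3 = 0.6827 mol, m_theo = 134.5 g.
At 74.6 % efficiency, m_actual = 0.746 × 134.5 = 100 g.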